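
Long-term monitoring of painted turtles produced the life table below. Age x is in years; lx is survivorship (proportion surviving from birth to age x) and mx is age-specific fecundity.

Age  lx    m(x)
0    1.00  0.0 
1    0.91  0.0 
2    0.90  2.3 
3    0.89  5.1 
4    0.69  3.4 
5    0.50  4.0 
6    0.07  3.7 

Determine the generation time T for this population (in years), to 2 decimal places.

3.45

lx·mx: 0, 0, 2.07, 4.539, 2.346, 2, 0.259 → R0 = 11.214
x·lx·mx: 0, 0, 4.14, 13.617, 9.384, 10, 1.554 → Σ = 38.695
T = 38.695 / 11.214 = 3.450597… → 3.45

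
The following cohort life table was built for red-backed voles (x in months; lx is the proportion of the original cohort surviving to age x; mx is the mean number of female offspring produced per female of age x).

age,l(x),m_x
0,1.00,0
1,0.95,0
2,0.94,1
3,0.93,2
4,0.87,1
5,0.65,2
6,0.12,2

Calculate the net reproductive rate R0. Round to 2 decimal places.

lx·mx by age: 0, 0, 0.94, 1.86, 0.87, 1.3, 0.24
R0 = Σ lx·mx = 5.21 → 5.21

5.21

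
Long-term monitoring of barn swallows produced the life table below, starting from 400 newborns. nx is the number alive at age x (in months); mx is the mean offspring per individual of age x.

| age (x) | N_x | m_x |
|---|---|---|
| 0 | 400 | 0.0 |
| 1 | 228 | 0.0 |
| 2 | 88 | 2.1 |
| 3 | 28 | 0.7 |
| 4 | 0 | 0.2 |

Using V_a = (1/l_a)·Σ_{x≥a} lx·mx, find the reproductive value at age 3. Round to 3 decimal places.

0.700

lx = nx/n0 = nx/400: 1, 0.57, 0.22, 0.07, 0
lx·mx for x ≥ 3: 0.049, 0 → sum = 0.049
V_3 = 0.049 / l_3 = 0.049 / 0.07 = 0.7 → 0.700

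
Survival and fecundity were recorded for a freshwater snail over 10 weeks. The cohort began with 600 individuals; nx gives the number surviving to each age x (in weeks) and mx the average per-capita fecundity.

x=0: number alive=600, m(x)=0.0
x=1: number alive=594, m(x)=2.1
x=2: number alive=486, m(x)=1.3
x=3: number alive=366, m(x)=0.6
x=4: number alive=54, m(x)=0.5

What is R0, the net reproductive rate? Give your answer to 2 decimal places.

3.54

lx = nx/n0 = nx/600: 1, 0.99, 0.81, 0.61, 0.09
lx·mx by age: 0, 2.079, 1.053, 0.366, 0.045
R0 = Σ lx·mx = 3.543 → 3.54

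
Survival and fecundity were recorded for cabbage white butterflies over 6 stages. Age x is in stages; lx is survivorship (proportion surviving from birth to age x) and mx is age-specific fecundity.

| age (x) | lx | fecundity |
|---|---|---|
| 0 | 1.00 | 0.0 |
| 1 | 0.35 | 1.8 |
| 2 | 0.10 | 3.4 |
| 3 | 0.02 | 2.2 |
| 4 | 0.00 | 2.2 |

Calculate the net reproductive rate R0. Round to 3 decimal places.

1.014

lx·mx by age: 0, 0.63, 0.34, 0.044, 0
R0 = Σ lx·mx = 1.014 → 1.014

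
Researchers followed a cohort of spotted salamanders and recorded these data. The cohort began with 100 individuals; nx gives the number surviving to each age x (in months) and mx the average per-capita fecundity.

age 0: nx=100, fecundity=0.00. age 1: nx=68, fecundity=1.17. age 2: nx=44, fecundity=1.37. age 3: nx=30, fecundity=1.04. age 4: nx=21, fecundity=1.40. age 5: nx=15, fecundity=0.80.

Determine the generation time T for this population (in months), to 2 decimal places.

2.22

lx = nx/n0 = nx/100: 1, 0.68, 0.44, 0.3, 0.21, 0.15
lx·mx: 0, 0.7956, 0.6028, 0.312, 0.294, 0.12 → R0 = 2.1244
x·lx·mx: 0, 0.7956, 1.2056, 0.936, 1.176, 0.6 → Σ = 4.7132
T = 4.7132 / 2.1244 = 2.218603… → 2.22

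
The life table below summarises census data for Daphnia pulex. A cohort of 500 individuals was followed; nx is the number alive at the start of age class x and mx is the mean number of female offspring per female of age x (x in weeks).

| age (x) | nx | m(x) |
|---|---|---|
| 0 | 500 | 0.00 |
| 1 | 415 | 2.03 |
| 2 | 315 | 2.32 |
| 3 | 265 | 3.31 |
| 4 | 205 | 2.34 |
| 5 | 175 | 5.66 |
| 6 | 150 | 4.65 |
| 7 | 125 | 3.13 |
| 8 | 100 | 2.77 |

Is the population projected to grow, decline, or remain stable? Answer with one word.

growing

lx = nx/n0 = nx/500: 1, 0.83, 0.63, 0.53, 0.41, 0.35, 0.3, 0.25, 0.2
R0 = Σ lx·mx = 0 + 1.6849 + 1.4616 + 1.7543 + 0.9594 + 1.981 + 1.395 + 0.7825 + 0.554 = 10.5727
R0 > 1, so the population is growing.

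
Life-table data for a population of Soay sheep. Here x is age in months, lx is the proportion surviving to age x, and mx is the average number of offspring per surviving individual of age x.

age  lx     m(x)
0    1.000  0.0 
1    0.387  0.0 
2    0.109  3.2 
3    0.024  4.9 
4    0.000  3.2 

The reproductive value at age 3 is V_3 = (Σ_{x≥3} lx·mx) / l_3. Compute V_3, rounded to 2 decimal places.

4.90

lx·mx for x ≥ 3: 0.1176, 0 → sum = 0.1176
V_3 = 0.1176 / l_3 = 0.1176 / 0.024 = 4.9 → 4.90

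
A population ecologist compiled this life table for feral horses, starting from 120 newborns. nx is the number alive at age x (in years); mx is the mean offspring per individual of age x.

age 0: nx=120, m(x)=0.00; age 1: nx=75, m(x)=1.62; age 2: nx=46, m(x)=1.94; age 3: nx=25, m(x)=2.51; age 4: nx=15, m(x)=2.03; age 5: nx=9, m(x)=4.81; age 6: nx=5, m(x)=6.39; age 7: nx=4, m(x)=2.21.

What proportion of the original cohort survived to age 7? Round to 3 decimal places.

0.033

l_7 = n_7/n_0 = 4/120 = 0.033333… → 0.033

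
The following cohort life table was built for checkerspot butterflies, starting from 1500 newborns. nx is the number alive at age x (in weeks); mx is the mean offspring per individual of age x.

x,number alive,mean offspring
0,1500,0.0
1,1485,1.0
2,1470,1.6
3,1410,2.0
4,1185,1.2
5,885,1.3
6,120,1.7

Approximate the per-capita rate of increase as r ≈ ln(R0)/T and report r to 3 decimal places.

lx = nx/n0 = nx/1500: 1, 0.99, 0.98, 0.94, 0.79, 0.59, 0.08
R0 = Σ lx·mx = 0 + 0.99 + 1.568 + 1.88 + 0.948 + 0.767 + 0.136 = 6.289
Σ x·lx·mx = 18.209; T = 18.209/6.289 = 2.89537…
r ≈ ln(R0)/T = ln(6.289)/2.89537… = 0.63508… → 0.635

0.635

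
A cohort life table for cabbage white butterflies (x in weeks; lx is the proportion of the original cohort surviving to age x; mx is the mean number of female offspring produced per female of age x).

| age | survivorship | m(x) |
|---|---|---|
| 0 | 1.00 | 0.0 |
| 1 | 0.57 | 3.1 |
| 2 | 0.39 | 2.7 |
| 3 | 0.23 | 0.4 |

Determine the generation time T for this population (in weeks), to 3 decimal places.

1.425

lx·mx: 0, 1.767, 1.053, 0.092 → R0 = 2.912
x·lx·mx: 0, 1.767, 2.106, 0.276 → Σ = 4.149
T = 4.149 / 2.912 = 1.424794… → 1.425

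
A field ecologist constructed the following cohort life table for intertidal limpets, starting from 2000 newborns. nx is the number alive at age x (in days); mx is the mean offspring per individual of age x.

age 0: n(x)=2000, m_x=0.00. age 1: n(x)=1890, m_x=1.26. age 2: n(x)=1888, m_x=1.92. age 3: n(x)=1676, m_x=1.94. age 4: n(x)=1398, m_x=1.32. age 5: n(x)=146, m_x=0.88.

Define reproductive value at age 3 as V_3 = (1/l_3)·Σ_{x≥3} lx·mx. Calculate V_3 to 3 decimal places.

lx = nx/n0 = nx/2000: 1, 0.945, 0.944, 0.838, 0.699, 0.073
lx·mx for x ≥ 3: 1.62572, 0.92268, 0.06424 → sum = 2.61264
V_3 = 2.61264 / l_3 = 2.61264 / 0.838 = 3.117709… → 3.118

3.118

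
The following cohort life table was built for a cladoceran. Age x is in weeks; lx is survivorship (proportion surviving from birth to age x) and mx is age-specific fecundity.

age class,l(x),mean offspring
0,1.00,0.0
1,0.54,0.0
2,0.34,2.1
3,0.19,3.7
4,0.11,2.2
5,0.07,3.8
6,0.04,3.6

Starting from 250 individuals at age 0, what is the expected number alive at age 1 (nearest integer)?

Expected survivors = N0 · l_1 = 250 × 0.54 = 135 → 135

135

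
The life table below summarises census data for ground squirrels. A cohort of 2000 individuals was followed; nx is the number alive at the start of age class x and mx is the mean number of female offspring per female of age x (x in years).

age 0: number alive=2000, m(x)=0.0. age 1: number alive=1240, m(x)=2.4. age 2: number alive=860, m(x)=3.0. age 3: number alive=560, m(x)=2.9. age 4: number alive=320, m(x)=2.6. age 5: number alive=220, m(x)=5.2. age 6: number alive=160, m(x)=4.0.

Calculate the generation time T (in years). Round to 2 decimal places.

lx = nx/n0 = nx/2000: 1, 0.62, 0.43, 0.28, 0.16, 0.11, 0.08
lx·mx: 0, 1.488, 1.29, 0.812, 0.416, 0.572, 0.32 → R0 = 4.898
x·lx·mx: 0, 1.488, 2.58, 2.436, 1.664, 2.86, 1.92 → Σ = 12.948
T = 12.948 / 4.898 = 2.643528… → 2.64

2.64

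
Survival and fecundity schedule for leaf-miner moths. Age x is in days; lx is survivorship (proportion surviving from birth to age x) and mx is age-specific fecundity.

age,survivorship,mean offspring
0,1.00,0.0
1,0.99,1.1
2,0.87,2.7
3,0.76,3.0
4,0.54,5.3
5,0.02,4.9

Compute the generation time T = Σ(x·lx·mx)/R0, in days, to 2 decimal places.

2.83

lx·mx: 0, 1.089, 2.349, 2.28, 2.862, 0.098 → R0 = 8.678
x·lx·mx: 0, 1.089, 4.698, 6.84, 11.448, 0.49 → Σ = 24.565
T = 24.565 / 8.678 = 2.830721… → 2.83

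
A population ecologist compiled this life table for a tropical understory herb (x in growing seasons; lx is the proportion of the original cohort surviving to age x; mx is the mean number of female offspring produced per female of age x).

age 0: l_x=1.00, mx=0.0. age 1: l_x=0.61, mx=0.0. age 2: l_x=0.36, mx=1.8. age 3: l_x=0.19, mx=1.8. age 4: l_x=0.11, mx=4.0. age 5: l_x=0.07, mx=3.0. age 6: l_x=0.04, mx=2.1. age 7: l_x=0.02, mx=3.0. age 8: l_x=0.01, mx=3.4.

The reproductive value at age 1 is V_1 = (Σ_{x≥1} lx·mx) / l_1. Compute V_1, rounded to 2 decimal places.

2.98

lx·mx for x ≥ 1: 0, 0.648, 0.342, 0.44, 0.21, 0.084, 0.06, 0.034 → sum = 1.818
V_1 = 1.818 / l_1 = 1.818 / 0.61 = 2.980328… → 2.98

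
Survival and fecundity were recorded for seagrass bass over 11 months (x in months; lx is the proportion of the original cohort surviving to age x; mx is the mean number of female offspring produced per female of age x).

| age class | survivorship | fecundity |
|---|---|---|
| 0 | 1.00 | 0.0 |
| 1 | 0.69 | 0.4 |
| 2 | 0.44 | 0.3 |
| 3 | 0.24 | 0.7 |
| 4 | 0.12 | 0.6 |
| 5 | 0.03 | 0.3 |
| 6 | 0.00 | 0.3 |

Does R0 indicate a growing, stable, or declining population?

R0 = Σ lx·mx = 0 + 0.276 + 0.132 + 0.168 + 0.072 + 0.009 + 0 = 0.657
R0 < 1, so the population is declining.

declining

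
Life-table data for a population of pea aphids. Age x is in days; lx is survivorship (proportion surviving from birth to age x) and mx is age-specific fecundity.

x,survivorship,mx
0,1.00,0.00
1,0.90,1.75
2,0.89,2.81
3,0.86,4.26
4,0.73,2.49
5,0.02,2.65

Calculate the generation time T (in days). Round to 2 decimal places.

2.61

lx·mx: 0, 1.575, 2.5009, 3.6636, 1.8177, 0.053 → R0 = 9.6102
x·lx·mx: 0, 1.575, 5.0018, 10.9908, 7.2708, 0.265 → Σ = 25.1034
T = 25.1034 / 9.6102 = 2.612162… → 2.61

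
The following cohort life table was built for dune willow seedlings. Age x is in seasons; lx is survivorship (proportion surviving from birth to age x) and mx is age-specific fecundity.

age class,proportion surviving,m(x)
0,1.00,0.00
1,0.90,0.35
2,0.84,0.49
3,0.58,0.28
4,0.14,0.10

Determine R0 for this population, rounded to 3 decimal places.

lx·mx by age: 0, 0.315, 0.4116, 0.1624, 0.014
R0 = Σ lx·mx = 0.903 → 0.903

0.903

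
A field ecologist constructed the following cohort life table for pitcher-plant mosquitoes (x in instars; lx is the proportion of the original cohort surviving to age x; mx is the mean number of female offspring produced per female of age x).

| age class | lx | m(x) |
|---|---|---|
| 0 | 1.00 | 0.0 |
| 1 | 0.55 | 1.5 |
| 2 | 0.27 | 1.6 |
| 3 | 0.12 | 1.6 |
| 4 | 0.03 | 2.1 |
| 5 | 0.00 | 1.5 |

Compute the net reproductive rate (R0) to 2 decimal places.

1.51

lx·mx by age: 0, 0.825, 0.432, 0.192, 0.063, 0
R0 = Σ lx·mx = 1.512 → 1.51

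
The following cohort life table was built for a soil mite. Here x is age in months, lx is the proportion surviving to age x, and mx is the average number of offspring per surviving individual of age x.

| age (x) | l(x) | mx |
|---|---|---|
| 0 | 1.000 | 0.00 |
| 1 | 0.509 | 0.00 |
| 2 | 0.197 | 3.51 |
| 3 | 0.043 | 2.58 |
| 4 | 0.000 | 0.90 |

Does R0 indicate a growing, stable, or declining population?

R0 = Σ lx·mx = 0 + 0 + 0.69147 + 0.11094 + 0 = 0.80241
R0 < 1, so the population is declining.

declining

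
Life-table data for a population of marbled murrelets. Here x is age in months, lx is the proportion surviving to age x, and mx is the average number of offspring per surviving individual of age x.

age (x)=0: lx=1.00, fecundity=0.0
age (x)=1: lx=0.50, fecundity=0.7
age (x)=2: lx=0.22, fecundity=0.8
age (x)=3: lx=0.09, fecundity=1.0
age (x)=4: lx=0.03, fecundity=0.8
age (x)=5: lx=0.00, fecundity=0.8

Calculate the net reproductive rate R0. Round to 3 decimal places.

0.640

lx·mx by age: 0, 0.35, 0.176, 0.09, 0.024, 0
R0 = Σ lx·mx = 0.64 → 0.640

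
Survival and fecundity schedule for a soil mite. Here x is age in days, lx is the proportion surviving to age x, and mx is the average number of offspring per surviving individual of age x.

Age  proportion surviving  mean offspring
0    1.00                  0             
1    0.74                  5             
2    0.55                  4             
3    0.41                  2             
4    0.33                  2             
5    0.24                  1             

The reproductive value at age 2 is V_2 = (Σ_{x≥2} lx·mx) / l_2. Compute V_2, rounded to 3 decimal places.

lx·mx for x ≥ 2: 2.2, 0.82, 0.66, 0.24 → sum = 3.92
V_2 = 3.92 / l_2 = 3.92 / 0.55 = 7.127273… → 7.127

7.127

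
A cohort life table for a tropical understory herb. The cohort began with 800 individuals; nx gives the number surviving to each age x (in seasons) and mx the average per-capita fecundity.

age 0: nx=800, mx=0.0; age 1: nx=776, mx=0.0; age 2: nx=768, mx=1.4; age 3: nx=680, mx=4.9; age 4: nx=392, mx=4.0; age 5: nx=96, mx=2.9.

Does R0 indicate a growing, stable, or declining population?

growing

lx = nx/n0 = nx/800: 1, 0.97, 0.96, 0.85, 0.49, 0.12
R0 = Σ lx·mx = 0 + 0 + 1.344 + 4.165 + 1.96 + 0.348 = 7.817
R0 > 1, so the population is growing.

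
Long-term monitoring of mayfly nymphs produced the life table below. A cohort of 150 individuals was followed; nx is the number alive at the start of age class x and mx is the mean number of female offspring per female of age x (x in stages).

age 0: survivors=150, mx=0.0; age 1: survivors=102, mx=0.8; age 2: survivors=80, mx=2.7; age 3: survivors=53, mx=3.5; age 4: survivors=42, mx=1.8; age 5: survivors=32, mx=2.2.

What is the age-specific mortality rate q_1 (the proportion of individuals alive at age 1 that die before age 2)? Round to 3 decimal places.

lx = nx/n0 = nx/150: 1, 0.68, 0.53333…, 0.35333…, 0.28, 0.21333…
q_1 = (l_1 − l_2) / l_1 = (0.68 − 0.533333…) / 0.68
     = 0.146667… / 0.68 = 0.215686… → 0.216

0.216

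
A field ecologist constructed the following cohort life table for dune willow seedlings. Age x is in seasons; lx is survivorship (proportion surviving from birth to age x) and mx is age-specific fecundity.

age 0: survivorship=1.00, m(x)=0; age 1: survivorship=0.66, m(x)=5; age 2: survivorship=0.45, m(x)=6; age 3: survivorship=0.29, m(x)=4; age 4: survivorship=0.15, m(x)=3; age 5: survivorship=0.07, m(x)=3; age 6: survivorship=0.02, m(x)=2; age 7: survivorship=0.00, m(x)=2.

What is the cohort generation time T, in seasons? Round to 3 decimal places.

1.943

lx·mx: 0, 3.3, 2.7, 1.16, 0.45, 0.21, 0.04, 0 → R0 = 7.86
x·lx·mx: 0, 3.3, 5.4, 3.48, 1.8, 1.05, 0.24, 0 → Σ = 15.27
T = 15.27 / 7.86 = 1.942748… → 1.943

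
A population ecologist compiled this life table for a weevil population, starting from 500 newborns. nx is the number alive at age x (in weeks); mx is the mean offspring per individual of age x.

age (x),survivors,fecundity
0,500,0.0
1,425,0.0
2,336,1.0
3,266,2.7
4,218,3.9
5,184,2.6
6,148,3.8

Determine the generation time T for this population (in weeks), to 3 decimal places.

lx = nx/n0 = nx/500: 1, 0.85, 0.672, 0.532, 0.436, 0.368, 0.296
lx·mx: 0, 0, 0.672, 1.4364, 1.7004, 0.9568, 1.1248 → R0 = 5.8904
x·lx·mx: 0, 0, 1.344, 4.3092, 6.8016, 4.784, 6.7488 → Σ = 23.9876
T = 23.9876 / 5.8904 = 4.072321… → 4.072

4.072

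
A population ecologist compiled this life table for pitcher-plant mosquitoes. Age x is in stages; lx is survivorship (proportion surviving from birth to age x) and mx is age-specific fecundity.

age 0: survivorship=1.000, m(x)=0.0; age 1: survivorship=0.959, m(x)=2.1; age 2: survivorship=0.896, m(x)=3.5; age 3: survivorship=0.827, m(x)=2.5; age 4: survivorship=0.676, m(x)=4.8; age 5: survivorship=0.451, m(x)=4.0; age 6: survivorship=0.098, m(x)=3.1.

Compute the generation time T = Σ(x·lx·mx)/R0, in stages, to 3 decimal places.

lx·mx: 0, 2.0139, 3.136, 2.0675, 3.2448, 1.804, 0.3038 → R0 = 12.57
x·lx·mx: 0, 2.0139, 6.272, 6.2025, 12.9792, 9.02, 1.8228 → Σ = 38.3104
T = 38.3104 / 12.57 = 3.047765… → 3.048

3.048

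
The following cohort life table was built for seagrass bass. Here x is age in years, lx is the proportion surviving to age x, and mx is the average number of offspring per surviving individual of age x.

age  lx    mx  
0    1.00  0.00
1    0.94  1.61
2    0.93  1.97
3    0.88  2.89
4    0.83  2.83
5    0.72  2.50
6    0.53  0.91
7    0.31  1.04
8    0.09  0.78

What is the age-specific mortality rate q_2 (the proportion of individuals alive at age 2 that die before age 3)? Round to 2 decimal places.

0.05

q_2 = (l_2 − l_3) / l_2 = (0.93 − 0.88) / 0.93
     = 0.05 / 0.93 = 0.053763… → 0.05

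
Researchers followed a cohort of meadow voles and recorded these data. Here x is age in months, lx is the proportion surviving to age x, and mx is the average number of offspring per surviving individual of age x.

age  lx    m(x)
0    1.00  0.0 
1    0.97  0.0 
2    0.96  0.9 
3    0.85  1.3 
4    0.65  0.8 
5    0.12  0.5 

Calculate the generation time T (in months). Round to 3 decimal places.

lx·mx: 0, 0, 0.864, 1.105, 0.52, 0.06 → R0 = 2.549
x·lx·mx: 0, 0, 1.728, 3.315, 2.08, 0.3 → Σ = 7.423
T = 7.423 / 2.549 = 2.912122… → 2.912

2.912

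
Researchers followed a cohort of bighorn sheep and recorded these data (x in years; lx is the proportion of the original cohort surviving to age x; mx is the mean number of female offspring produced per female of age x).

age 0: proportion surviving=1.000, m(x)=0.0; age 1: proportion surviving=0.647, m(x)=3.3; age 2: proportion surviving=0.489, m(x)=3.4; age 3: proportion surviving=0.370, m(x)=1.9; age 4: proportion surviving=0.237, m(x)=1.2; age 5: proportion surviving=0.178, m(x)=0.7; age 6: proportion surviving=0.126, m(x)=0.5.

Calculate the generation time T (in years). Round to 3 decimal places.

1.952

lx·mx: 0, 2.1351, 1.6626, 0.703, 0.2844, 0.1246, 0.063 → R0 = 4.9727
x·lx·mx: 0, 2.1351, 3.3252, 2.109, 1.1376, 0.623, 0.378 → Σ = 9.7079
T = 9.7079 / 4.9727 = 1.952239… → 1.952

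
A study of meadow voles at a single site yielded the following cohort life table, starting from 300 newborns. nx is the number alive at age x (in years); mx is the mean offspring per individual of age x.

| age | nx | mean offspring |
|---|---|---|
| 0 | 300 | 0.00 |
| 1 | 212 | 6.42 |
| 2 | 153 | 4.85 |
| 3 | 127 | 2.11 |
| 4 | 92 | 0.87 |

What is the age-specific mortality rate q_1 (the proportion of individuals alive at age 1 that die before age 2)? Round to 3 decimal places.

lx = nx/n0 = nx/300: 1, 0.70667…, 0.51, 0.42333…, 0.30667…
q_1 = (l_1 − l_2) / l_1 = (0.706667… − 0.51) / 0.706667…
     = 0.196667… / 0.706667… = 0.278302… → 0.278

0.278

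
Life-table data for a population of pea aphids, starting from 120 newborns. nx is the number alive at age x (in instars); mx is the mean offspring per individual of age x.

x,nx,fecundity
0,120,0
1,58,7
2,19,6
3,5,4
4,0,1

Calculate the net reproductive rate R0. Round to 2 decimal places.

4.50

lx = nx/n0 = nx/120: 1, 0.48333…, 0.15833…, 0.04167…, 0
lx·mx by age: 0, 3.383333…, 0.95…, 0.166667…, 0
R0 = Σ lx·mx = 4.5… → 4.50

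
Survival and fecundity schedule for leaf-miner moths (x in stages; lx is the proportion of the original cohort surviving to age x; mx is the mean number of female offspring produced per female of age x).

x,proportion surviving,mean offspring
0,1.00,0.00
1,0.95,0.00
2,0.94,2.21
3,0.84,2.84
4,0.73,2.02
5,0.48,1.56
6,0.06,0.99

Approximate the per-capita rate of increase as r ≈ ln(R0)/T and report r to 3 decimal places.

0.604

R0 = Σ lx·mx = 0 + 0 + 2.0774 + 2.3856 + 1.4746 + 0.7488 + 0.0594 = 6.7458
Σ x·lx·mx = 21.3104; T = 21.3104/6.7458 = 3.15906…
r ≈ ln(R0)/T = ln(6.7458)/3.15906… = 0.60427… → 0.604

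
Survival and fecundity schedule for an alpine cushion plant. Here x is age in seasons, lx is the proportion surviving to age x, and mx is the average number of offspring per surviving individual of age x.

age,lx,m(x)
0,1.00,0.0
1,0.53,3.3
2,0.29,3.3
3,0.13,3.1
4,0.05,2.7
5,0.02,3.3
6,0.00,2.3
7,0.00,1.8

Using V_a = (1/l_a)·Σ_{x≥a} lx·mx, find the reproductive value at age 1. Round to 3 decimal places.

lx·mx for x ≥ 1: 1.749, 0.957, 0.403, 0.135, 0.066, 0, 0 → sum = 3.31
V_1 = 3.31 / l_1 = 3.31 / 0.53 = 6.245283… → 6.245

6.245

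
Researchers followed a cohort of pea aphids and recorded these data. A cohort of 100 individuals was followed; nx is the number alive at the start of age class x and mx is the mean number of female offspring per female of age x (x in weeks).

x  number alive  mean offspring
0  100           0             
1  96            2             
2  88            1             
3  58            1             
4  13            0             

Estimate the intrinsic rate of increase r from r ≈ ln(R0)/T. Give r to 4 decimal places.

lx = nx/n0 = nx/100: 1, 0.96, 0.88, 0.58, 0.13
R0 = Σ lx·mx = 0 + 1.92 + 0.88 + 0.58 + 0 = 3.38
Σ x·lx·mx = 5.42; T = 5.42/3.38 = 1.60355…
r ≈ ln(R0)/T = ln(3.38)/1.60355… = 0.759487… → 0.7595

0.7595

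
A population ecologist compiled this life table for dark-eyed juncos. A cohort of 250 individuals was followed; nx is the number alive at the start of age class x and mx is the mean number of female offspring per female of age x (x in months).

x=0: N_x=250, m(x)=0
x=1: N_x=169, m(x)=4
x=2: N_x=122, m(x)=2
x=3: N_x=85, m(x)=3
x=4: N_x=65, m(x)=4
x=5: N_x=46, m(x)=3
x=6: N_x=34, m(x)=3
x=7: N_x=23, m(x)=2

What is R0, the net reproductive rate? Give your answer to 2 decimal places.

6.88

lx = nx/n0 = nx/250: 1, 0.676, 0.488, 0.34, 0.26, 0.184, 0.136, 0.092
lx·mx by age: 0, 2.704, 0.976, 1.02, 1.04, 0.552, 0.408, 0.184
R0 = Σ lx·mx = 6.884 → 6.88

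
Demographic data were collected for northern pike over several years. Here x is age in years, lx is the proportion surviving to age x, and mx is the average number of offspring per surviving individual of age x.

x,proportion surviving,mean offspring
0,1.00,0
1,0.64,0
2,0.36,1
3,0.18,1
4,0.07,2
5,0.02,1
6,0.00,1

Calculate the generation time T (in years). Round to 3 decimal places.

lx·mx: 0, 0, 0.36, 0.18, 0.14, 0.02, 0 → R0 = 0.7
x·lx·mx: 0, 0, 0.72, 0.54, 0.56, 0.1, 0 → Σ = 1.92
T = 1.92 / 0.7 = 2.742857… → 2.743

2.743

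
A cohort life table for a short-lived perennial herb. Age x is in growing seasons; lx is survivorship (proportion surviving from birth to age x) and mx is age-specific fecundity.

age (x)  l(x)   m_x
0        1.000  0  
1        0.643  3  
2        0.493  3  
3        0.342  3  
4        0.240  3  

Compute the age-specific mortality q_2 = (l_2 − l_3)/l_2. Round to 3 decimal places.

0.306

q_2 = (l_2 − l_3) / l_2 = (0.493 − 0.342) / 0.493
     = 0.151 / 0.493 = 0.306288… → 0.306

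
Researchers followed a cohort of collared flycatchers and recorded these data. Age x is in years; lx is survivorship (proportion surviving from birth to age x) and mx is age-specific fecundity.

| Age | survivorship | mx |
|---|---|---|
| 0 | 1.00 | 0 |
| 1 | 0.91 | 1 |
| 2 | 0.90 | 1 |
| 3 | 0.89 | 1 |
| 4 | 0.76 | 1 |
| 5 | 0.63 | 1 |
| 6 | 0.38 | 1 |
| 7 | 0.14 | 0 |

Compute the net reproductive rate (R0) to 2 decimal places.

lx·mx by age: 0, 0.91, 0.9, 0.89, 0.76, 0.63, 0.38, 0
R0 = Σ lx·mx = 4.47 → 4.47

4.47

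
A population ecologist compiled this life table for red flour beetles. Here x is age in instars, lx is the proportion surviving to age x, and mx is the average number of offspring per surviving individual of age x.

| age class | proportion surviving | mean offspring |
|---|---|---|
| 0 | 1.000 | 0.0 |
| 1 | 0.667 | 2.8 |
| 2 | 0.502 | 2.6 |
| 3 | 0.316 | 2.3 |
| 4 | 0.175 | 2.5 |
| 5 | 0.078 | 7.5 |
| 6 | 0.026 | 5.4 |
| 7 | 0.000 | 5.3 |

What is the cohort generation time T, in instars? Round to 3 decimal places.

2.405

lx·mx: 0, 1.8676, 1.3052, 0.7268, 0.4375, 0.585, 0.1404, 0 → R0 = 5.0625
x·lx·mx: 0, 1.8676, 2.6104, 2.1804, 1.75, 2.925, 0.8424, 0 → Σ = 12.1758
T = 12.1758 / 5.0625 = 2.405096… → 2.405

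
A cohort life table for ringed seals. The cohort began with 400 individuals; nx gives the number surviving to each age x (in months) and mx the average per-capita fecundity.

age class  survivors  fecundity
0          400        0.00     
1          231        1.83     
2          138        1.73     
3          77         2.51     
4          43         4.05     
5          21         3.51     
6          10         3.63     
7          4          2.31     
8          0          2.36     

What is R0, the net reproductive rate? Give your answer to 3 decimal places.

2.870

lx = nx/n0 = nx/400: 1, 0.5775, 0.345, 0.1925, 0.1075, 0.0525, 0.025, 0.01, 0
lx·mx by age: 0, 1.056825, 0.59685, 0.483175, 0.435375, 0.184275, 0.09075, 0.0231, 0
R0 = Σ lx·mx = 2.87035 → 2.870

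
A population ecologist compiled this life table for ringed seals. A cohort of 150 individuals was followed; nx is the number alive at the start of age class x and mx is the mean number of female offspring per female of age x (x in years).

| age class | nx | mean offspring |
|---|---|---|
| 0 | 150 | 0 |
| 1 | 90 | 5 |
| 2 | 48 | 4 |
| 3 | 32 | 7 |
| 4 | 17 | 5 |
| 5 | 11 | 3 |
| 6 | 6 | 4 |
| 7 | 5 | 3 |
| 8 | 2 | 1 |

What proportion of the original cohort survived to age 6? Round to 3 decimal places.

0.040

l_6 = n_6/n_0 = 6/150 = 0.04 → 0.040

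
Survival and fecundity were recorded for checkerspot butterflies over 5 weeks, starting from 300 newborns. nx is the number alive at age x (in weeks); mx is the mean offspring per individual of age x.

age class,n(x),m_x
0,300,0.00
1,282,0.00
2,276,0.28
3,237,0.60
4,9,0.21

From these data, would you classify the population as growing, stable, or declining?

declining

lx = nx/n0 = nx/300: 1, 0.94, 0.92, 0.79, 0.03
R0 = Σ lx·mx = 0 + 0 + 0.2576 + 0.474 + 0.0063 = 0.7379
R0 < 1, so the population is declining.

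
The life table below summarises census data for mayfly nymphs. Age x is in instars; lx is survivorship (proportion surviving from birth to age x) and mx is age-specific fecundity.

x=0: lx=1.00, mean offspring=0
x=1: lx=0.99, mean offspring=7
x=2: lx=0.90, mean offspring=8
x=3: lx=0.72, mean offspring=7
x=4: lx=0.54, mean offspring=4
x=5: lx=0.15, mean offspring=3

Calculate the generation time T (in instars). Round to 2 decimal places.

lx·mx: 0, 6.93, 7.2, 5.04, 2.16, 0.45 → R0 = 21.78
x·lx·mx: 0, 6.93, 14.4, 15.12, 8.64, 2.25 → Σ = 47.34
T = 47.34 / 21.78 = 2.173554… → 2.17

2.17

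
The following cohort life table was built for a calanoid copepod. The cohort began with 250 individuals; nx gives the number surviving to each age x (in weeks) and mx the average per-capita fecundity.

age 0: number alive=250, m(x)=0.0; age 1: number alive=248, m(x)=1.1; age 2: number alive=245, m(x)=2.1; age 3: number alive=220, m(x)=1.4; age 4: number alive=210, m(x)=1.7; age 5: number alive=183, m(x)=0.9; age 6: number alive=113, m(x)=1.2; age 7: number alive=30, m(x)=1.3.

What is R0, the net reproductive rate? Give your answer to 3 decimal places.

7.166

lx = nx/n0 = nx/250: 1, 0.992, 0.98, 0.88, 0.84, 0.732, 0.452, 0.12
lx·mx by age: 0, 1.0912, 2.058, 1.232, 1.428, 0.6588, 0.5424, 0.156
R0 = Σ lx·mx = 7.1664 → 7.166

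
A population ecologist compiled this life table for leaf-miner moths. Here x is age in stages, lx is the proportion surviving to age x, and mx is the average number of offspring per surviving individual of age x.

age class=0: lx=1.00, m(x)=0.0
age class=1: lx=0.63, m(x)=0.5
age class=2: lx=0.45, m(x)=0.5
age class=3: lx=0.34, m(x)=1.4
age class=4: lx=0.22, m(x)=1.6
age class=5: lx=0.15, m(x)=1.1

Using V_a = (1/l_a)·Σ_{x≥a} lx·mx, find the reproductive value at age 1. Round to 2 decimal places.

2.43

lx·mx for x ≥ 1: 0.315, 0.225, 0.476, 0.352, 0.165 → sum = 1.533
V_1 = 1.533 / l_1 = 1.533 / 0.63 = 2.433333… → 2.43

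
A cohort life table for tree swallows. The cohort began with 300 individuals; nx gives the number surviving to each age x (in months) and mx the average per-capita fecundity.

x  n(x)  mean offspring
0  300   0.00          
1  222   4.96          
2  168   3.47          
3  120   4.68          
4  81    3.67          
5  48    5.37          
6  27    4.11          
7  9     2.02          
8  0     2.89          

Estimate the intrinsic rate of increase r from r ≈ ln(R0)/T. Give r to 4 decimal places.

lx = nx/n0 = nx/300: 1, 0.74, 0.56, 0.4, 0.27, 0.16, 0.09, 0.03, 0
R0 = Σ lx·mx = 0 + 3.6704 + 1.9432 + 1.872 + 0.9909 + 0.8592 + 0.3699 + 0.0606 + 0 = 9.7662
Σ x·lx·mx = 24.076; T = 24.076/9.7662 = 2.46524…
r ≈ ln(R0)/T = ln(9.7662)/2.46524… = 0.924425… → 0.9244

0.9244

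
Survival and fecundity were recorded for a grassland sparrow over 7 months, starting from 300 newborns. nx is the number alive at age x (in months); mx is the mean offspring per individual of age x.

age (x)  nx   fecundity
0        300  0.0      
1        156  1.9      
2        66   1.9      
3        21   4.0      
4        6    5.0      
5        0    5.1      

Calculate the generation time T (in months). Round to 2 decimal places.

1.72

lx = nx/n0 = nx/300: 1, 0.52, 0.22, 0.07, 0.02, 0
lx·mx: 0, 0.988, 0.418, 0.28, 0.1, 0 → R0 = 1.786
x·lx·mx: 0, 0.988, 0.836, 0.84, 0.4, 0 → Σ = 3.064
T = 3.064 / 1.786 = 1.715566… → 1.72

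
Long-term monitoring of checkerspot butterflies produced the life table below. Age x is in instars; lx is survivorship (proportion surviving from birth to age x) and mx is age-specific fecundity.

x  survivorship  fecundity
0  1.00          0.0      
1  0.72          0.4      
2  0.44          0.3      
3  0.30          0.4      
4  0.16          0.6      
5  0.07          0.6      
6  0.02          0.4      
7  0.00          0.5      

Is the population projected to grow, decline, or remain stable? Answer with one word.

R0 = Σ lx·mx = 0 + 0.288 + 0.132 + 0.12 + 0.096 + 0.042 + 0.008 + 0 = 0.686
R0 < 1, so the population is declining.

declining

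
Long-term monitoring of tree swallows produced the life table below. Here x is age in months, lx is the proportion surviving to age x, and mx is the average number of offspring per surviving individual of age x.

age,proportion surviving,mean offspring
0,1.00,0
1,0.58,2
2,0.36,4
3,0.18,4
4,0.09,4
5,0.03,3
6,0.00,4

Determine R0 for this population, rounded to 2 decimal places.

3.77

lx·mx by age: 0, 1.16, 1.44, 0.72, 0.36, 0.09, 0
R0 = Σ lx·mx = 3.77 → 3.77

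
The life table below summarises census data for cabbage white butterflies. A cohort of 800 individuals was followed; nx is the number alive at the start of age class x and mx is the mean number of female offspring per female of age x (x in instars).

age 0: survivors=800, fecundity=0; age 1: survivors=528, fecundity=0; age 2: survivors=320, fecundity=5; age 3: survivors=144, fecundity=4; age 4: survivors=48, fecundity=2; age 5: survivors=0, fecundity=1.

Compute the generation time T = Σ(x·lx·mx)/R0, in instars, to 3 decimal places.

lx = nx/n0 = nx/800: 1, 0.66, 0.4, 0.18, 0.06, 0
lx·mx: 0, 0, 2, 0.72, 0.12, 0 → R0 = 2.84
x·lx·mx: 0, 0, 4, 2.16, 0.48, 0 → Σ = 6.64
T = 6.64 / 2.84 = 2.338028… → 2.338

2.338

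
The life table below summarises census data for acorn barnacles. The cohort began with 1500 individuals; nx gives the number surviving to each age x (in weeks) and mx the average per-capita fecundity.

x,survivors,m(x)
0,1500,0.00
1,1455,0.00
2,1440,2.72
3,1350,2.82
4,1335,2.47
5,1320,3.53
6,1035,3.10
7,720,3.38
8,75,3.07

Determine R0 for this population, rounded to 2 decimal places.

lx = nx/n0 = nx/1500: 1, 0.97, 0.96, 0.9, 0.89, 0.88, 0.69, 0.48, 0.05
lx·mx by age: 0, 0, 2.6112, 2.538, 2.1983, 3.1064, 2.139, 1.6224, 0.1535
R0 = Σ lx·mx = 14.3688 → 14.37

14.37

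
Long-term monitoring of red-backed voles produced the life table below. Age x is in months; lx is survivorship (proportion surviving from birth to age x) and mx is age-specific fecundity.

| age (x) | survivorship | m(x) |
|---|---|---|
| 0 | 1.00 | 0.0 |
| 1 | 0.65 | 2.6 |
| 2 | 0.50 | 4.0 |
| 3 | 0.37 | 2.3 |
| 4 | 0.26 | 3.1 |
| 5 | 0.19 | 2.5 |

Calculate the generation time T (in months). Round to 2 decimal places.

lx·mx: 0, 1.69, 2, 0.851, 0.806, 0.475 → R0 = 5.822
x·lx·mx: 0, 1.69, 4, 2.553, 3.224, 2.375 → Σ = 13.842
T = 13.842 / 5.822 = 2.377533… → 2.38

2.38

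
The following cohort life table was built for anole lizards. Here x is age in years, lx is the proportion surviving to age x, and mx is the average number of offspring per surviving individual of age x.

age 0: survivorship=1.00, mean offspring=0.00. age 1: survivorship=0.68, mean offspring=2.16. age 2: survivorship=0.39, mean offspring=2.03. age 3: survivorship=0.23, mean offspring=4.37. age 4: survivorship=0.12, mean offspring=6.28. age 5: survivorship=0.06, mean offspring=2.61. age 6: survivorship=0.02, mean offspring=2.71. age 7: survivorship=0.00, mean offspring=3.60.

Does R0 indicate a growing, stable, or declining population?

growing

R0 = Σ lx·mx = 0 + 1.4688 + 0.7917 + 1.0051 + 0.7536 + 0.1566 + 0.0542 + 0 = 4.23
R0 > 1, so the population is growing.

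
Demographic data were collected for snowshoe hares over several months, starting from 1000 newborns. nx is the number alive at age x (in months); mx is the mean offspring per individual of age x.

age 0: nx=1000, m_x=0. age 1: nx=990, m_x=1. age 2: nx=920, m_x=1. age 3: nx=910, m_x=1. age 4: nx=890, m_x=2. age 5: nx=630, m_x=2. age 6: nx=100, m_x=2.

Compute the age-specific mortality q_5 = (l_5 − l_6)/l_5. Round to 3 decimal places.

lx = nx/n0 = nx/1000: 1, 0.99, 0.92, 0.91, 0.89, 0.63, 0.1
q_5 = (l_5 − l_6) / l_5 = (0.63 − 0.1) / 0.63
     = 0.53 / 0.63 = 0.84127… → 0.841

0.841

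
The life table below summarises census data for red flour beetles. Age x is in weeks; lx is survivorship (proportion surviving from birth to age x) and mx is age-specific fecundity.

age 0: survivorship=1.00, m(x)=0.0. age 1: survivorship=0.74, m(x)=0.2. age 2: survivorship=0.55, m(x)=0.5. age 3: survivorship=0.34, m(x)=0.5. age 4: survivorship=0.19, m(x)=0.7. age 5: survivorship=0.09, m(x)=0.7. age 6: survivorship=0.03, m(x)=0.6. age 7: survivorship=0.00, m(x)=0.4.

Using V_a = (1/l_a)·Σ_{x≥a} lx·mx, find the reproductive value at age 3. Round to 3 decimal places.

lx·mx for x ≥ 3: 0.17, 0.133, 0.063, 0.018, 0 → sum = 0.384
V_3 = 0.384 / l_3 = 0.384 / 0.34 = 1.129412… → 1.129

1.129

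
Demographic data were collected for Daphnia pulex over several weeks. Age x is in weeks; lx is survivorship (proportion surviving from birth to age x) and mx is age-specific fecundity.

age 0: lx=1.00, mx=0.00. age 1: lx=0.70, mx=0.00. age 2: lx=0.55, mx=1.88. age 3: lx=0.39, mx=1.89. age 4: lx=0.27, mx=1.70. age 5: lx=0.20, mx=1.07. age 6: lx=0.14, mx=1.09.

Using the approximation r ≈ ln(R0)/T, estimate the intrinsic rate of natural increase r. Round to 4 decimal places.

R0 = Σ lx·mx = 0 + 0 + 1.034 + 0.7371 + 0.459 + 0.214 + 0.1526 = 2.5967
Σ x·lx·mx = 8.1009; T = 8.1009/2.5967 = 3.11969…
r ≈ ln(R0)/T = ln(2.5967)/3.11969… = 0.305877… → 0.3059

0.3059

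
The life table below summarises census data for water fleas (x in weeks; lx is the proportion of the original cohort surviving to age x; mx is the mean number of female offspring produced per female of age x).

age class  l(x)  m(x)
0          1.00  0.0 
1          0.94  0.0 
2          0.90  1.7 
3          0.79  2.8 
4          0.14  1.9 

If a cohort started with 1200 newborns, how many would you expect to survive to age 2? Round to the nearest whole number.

1080

Expected survivors = N0 · l_2 = 1200 × 0.90 = 1080 → 1080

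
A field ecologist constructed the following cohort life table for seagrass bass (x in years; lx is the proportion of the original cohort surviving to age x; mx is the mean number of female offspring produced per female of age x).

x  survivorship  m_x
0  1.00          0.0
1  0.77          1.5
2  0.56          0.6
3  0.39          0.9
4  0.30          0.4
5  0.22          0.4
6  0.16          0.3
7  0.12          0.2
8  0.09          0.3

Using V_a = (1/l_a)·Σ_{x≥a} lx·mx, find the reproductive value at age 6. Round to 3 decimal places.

lx·mx for x ≥ 6: 0.048, 0.024, 0.027 → sum = 0.099
V_6 = 0.099 / l_6 = 0.099 / 0.16 = 0.61875 → 0.619

0.619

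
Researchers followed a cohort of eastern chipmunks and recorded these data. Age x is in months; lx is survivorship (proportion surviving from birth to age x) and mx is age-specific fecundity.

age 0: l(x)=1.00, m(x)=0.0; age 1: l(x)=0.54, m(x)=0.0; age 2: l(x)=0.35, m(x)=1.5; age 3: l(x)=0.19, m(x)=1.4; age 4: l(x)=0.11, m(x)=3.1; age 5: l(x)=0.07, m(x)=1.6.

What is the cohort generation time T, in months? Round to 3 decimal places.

3.032

lx·mx: 0, 0, 0.525, 0.266, 0.341, 0.112 → R0 = 1.244
x·lx·mx: 0, 0, 1.05, 0.798, 1.364, 0.56 → Σ = 3.772
T = 3.772 / 1.244 = 3.032154… → 3.032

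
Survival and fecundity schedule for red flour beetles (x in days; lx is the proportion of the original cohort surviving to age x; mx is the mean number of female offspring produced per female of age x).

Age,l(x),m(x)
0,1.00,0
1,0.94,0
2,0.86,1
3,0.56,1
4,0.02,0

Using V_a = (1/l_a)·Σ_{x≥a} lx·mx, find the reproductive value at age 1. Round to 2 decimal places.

lx·mx for x ≥ 1: 0, 0.86, 0.56, 0 → sum = 1.42
V_1 = 1.42 / l_1 = 1.42 / 0.94 = 1.510638… → 1.51

1.51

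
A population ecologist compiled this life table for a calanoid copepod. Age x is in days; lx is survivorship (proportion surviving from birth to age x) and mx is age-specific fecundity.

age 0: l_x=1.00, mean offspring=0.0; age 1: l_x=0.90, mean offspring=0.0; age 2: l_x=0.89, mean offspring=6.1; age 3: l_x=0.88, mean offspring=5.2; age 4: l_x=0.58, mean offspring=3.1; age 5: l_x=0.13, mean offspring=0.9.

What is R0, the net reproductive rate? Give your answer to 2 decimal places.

11.92

lx·mx by age: 0, 0, 5.429, 4.576, 1.798, 0.117
R0 = Σ lx·mx = 11.92 → 11.92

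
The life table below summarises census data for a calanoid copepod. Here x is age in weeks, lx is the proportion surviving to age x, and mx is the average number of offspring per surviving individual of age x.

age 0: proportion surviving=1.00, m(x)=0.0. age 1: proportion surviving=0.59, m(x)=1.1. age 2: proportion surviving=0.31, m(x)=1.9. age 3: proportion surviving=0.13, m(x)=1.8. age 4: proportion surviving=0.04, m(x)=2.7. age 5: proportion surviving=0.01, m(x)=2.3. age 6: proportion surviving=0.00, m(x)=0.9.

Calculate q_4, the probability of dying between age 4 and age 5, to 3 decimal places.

q_4 = (l_4 − l_5) / l_4 = (0.04 − 0.01) / 0.04
     = 0.03 / 0.04 = 0.75 → 0.750

0.750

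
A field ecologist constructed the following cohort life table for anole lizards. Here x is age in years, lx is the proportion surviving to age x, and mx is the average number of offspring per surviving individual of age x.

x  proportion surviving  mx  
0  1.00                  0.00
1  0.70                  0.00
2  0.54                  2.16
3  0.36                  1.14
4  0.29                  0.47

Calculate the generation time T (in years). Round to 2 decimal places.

lx·mx: 0, 0, 1.1664, 0.4104, 0.1363 → R0 = 1.7131
x·lx·mx: 0, 0, 2.3328, 1.2312, 0.5452 → Σ = 4.1092
T = 4.1092 / 1.7131 = 2.398692… → 2.40

2.40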